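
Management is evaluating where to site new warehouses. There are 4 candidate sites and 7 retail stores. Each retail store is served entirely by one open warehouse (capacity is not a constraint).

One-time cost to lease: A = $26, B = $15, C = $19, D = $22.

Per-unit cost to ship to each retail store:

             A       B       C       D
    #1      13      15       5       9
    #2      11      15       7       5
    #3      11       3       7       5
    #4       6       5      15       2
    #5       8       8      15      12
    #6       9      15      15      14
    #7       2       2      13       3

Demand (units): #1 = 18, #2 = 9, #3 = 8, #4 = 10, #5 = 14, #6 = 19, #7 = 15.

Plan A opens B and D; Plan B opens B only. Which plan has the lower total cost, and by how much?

Plan A: {B, D}: #1→D 9·18=162, #2→D 5·9=45, #3→B 3·8=24, #4→D 2·10=20, #5→B 8·14=112, #6→D 14·19=266, #7→B 2·15=30. Service 659; fixed 37; total 696.
Plan B: {B}: #1→B 15·18=270, #2→B 15·9=135, #3→B 3·8=24, #4→B 5·10=50, #5→B 8·14=112, #6→B 15·19=285, #7→B 2·15=30. Service 906; fixed 15; total 921.
Difference: |696 − 921| = 225.

Plan A is cheaper by 225.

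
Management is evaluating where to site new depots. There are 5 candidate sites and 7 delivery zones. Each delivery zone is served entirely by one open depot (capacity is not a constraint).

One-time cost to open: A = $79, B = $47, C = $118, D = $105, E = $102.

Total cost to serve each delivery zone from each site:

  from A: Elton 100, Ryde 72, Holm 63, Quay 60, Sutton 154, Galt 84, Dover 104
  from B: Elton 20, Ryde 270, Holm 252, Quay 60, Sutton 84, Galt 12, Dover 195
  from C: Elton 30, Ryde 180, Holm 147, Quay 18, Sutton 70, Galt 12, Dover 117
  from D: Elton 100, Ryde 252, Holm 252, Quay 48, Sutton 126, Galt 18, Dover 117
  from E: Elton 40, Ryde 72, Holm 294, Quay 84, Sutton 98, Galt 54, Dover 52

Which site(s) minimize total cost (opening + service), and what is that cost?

Open A and B; minimum total cost 541.

For any fixed open set, each delivery zone goes to its cheapest open site; total = fixed + service.
{A, B}: Elton→B 20, Ryde→A 72, Holm→A 63, Quay→A 60, Sutton→B 84, Galt→B 12, Dover→A 104. Service 415; fixed 126; total 541.
{A, C}: Elton→C 30, Ryde→A 72, Holm→A 63, Quay→C 18, Sutton→C 70, Galt→C 12, Dover→A 104. Service 369; fixed 197; total 566.
{A, B, E}: service 363 + fixed 228 = 591
{A, B, C, D, E}: Elton→B 20, Ryde→A 72, Holm→A 63, Quay→C 18, Sutton→C 70, Galt→B 12, Dover→E 52. Service 307; fixed 451; total 758.
No other subset beats 541.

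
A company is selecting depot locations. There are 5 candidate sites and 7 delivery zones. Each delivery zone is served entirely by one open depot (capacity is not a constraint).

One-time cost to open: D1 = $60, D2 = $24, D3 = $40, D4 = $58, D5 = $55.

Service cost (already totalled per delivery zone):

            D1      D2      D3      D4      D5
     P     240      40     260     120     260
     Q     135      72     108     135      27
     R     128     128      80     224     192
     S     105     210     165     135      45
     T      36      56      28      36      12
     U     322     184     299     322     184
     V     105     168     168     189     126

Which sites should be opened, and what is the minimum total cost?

For any fixed open set, each delivery zone goes to its cheapest open site; total = fixed + service.
{D2, D3, D5}: P→D2 40, Q→D5 27, R→D3 80, S→D5 45, T→D5 12, U→D2 184, V→D5 126. Service 514; fixed 119; total 633.
{D2, D5}: P→D2 40, Q→D5 27, R→D2 128, S→D5 45, T→D5 12, U→D2 184, V→D5 126. Service 562; fixed 79; total 641.
{D1, D2, D3, D5}: service 493 + fixed 179 = 672
{D1, D2, D3, D4, D5}: service 493 + fixed 237 = 730
No other subset beats 633.

Open D2, D3 and D5; minimum total cost 633.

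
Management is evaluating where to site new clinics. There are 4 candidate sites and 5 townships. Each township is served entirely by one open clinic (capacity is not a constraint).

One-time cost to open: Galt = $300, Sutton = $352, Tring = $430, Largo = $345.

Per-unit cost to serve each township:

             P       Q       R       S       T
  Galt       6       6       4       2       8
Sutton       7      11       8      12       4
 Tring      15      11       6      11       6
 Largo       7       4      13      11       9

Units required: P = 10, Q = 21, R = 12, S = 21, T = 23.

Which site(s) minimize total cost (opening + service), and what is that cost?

For any fixed open set, each township goes to its cheapest open site; total = fixed + service.
{Galt}: P→Galt 6·10=60, Q→Galt 6·21=126, R→Galt 4·12=48, S→Galt 2·21=42, T→Galt 8·23=184. Service 460; fixed 300; total 760.
{Galt, Sutton}: service 368 + fixed 652 = 1020
{Galt, Largo}: P→Galt 6·10=60, Q→Largo 4·21=84, R→Galt 4·12=48, S→Galt 2·21=42, T→Galt 8·23=184. Service 418; fixed 645; total 1063.
{Galt, Sutton, Tring, Largo}: service 326 + fixed 1427 = 1753
(All 15 nonempty subsets were checked; Galt only is lowest.)

Open Galt only; minimum total cost 760.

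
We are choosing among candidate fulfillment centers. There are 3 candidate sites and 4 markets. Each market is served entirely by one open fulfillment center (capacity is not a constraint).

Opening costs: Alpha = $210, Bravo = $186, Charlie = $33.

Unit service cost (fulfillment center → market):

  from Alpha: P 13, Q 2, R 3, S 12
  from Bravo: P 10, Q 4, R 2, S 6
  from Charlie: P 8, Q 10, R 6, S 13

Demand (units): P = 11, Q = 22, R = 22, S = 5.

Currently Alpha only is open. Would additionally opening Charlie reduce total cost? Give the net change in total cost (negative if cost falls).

Yes — net change −22 (cost falls by 22).

Current service cost with {Alpha}: 313.
Adding Charlie: each market re-picks its cheapest; new service cost 258, saving 55.
Extra fixed cost: 33. Net change = 33 − 55 = -22.
(Totals: 523 → 501.)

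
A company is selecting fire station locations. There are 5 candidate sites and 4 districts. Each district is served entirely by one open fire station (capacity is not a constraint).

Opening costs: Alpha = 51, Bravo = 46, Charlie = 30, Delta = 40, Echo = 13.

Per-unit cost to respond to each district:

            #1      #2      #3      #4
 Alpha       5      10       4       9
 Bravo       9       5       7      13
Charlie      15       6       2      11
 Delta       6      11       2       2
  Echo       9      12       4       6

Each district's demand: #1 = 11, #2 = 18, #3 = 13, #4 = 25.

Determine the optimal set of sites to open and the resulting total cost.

For any fixed open set, each district goes to its cheapest open site; total = fixed + service.
{Bravo, Delta}: #1→Delta 6·11=66, #2→Bravo 5·18=90, #3→Delta 2·13=26, #4→Delta 2·25=50. Service 232; fixed 86; total 318.
{Charlie, Delta}: service 250 + fixed 70 = 320
{Bravo, Delta, Echo}: service 232 + fixed 99 = 331
{Alpha, Bravo, Charlie, Delta, Echo}: service 221 + fixed 180 = 401
No other subset beats 318.

Open Bravo and Delta; minimum total cost 318.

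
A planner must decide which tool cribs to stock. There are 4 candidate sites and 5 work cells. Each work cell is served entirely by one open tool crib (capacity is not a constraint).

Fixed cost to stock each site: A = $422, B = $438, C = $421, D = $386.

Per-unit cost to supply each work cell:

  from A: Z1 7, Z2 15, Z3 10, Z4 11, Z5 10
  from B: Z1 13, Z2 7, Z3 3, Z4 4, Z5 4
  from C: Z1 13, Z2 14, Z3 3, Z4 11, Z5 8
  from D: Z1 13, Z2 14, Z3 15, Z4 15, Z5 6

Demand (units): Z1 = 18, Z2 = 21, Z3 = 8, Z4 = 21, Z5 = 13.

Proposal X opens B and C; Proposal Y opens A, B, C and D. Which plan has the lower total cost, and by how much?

Proposal X is cheaper by 700.

Proposal X: {B, C}: Z1→B 13·18=234, Z2→B 7·21=147, Z3→B 3·8=24, Z4→B 4·21=84, Z5→B 4·13=52. Service 541; fixed 859; total 1400.
Proposal Y: {A, B, C, D}: Z1→A 7·18=126, Z2→B 7·21=147, Z3→B 3·8=24, Z4→B 4·21=84, Z5→B 4·13=52. Service 433; fixed 1667; total 2100.
Difference: |1400 − 2100| = 700.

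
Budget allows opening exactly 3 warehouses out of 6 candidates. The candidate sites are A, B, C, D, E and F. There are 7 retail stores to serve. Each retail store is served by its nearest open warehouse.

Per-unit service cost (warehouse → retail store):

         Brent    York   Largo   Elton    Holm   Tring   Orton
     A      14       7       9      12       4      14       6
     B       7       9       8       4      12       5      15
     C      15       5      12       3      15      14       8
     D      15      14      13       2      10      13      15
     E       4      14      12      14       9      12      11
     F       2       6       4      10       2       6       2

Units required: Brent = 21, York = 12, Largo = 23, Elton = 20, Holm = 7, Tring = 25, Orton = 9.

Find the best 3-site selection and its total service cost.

With exactly 3 open, each retail store uses its cheapest among the chosen.
{B, D, F}: Brent→F 2·21=42, York→F 6·12=72, Largo→F 4·23=92, Elton→D 2·20=40, Holm→F 2·7=14, Tring→B 5·25=125, Orton→F 2·9=18. Service cost 403.
{B, C, F}: service cost 411
{C, D, F}: service cost 416
Among all 20 size-3 choices, {B, D, F} is lowest.

Choose B, D and F; total service cost 403.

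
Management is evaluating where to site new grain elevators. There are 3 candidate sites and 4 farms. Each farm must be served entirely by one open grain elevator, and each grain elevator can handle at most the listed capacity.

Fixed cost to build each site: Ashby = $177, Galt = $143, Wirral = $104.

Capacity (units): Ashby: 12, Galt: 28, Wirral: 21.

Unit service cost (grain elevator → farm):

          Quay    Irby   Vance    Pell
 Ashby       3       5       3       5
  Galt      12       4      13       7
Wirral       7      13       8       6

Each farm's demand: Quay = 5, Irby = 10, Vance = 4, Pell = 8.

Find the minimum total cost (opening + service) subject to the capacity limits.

Open {Galt}: Quay→Galt 12·5=60, Irby→Galt 4·10=40, Vance→Galt 13·4=52, Pell→Galt 7·8=56.
Loads: Galt carries 27/28. Service 208; fixed 143; total 351.
Next best feasible plan costs 402.

Minimum total cost: 351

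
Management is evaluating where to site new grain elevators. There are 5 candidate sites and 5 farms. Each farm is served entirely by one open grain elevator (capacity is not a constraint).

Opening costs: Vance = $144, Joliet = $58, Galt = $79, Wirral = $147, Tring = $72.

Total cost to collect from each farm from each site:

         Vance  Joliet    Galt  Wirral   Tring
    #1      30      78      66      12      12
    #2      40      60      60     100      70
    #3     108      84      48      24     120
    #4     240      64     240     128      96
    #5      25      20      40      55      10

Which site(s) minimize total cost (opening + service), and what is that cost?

Open Joliet and Tring; minimum total cost 360.

For any fixed open set, each farm goes to its cheapest open site; total = fixed + service.
{Joliet, Tring}: #1→Tring 12, #2→Joliet 60, #3→Joliet 84, #4→Joliet 64, #5→Tring 10. Service 230; fixed 130; total 360.
{Joliet}: #1→Joliet 78, #2→Joliet 60, #3→Joliet 84, #4→Joliet 64, #5→Joliet 20. Service 306; fixed 58; total 364.
{Galt, Tring}: service 226 + fixed 151 = 377
{Vance, Joliet, Galt, Wirral, Tring}: service 150 + fixed 500 = 650
No other subset beats 360.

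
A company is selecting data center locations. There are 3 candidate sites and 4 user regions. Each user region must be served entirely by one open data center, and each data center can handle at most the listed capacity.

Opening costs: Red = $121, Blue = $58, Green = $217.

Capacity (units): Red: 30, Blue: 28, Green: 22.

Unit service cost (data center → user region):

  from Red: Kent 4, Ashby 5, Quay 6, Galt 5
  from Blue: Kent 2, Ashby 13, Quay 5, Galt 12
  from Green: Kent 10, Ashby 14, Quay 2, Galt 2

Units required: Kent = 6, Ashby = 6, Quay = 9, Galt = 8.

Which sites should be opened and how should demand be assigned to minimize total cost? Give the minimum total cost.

Open {Red}: Kent→Red 4·6=24, Ashby→Red 5·6=30, Quay→Red 6·9=54, Galt→Red 5·8=40.
Loads: Red carries 29/30. Service 148; fixed 121; total 269.
Next best feasible plan costs 306.

Minimum total cost: 269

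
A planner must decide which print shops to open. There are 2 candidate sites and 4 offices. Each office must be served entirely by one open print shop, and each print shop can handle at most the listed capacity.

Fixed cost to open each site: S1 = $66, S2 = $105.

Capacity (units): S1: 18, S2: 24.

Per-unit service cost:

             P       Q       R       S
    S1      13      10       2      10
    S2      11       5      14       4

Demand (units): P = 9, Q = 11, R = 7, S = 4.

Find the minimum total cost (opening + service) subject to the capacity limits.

Minimum total cost: 355

Open {S1, S2}: P→S2 11·9=99, Q→S2 5·11=55, R→S1 2·7=14, S→S2 4·4=16.
Loads: S1 carries 7/18, S2 carries 24/24. Service 184; fixed 171; total 355.
Next best feasible plan costs 373.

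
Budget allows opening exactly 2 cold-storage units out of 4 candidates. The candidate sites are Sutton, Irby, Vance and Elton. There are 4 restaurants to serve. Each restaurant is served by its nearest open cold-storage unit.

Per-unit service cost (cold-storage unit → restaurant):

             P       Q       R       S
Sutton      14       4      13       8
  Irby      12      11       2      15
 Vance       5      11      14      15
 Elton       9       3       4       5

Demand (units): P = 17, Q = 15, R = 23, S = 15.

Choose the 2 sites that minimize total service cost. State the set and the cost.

Choose Vance and Elton; total service cost 297.

With exactly 2 open, each restaurant uses its cheapest among the chosen.
{Vance, Elton}: P→Vance 5·17=85, Q→Elton 3·15=45, R→Elton 4·23=92, S→Elton 5·15=75. Service cost 297.
{Irby, Elton}: service cost 319
{Sutton, Elton}: service cost 365
Among all 6 size-2 choices, {Vance, Elton} is lowest.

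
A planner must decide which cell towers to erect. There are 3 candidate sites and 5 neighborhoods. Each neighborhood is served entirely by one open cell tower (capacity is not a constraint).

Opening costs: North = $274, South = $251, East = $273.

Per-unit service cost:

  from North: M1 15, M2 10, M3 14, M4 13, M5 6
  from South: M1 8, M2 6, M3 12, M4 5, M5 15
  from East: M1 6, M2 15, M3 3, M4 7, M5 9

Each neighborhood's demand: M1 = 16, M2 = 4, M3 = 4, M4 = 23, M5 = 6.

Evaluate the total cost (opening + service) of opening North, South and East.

Each neighborhood is assigned to its cheapest site among the open ones.
{North, South, East}: M1→East 6·16=96, M2→South 6·4=24, M3→East 3·4=12, M4→South 5·23=115, M5→North 6·6=36. Service 283; fixed 798; total 1081.

Total cost: 1081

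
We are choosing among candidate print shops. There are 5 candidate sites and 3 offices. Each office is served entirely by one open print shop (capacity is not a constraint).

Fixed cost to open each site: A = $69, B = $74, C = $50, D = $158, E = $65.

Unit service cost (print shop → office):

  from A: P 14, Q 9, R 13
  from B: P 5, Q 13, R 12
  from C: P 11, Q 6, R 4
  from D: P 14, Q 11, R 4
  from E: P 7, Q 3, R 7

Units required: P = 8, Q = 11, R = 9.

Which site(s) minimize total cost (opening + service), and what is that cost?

For any fixed open set, each office goes to its cheapest open site; total = fixed + service.
{E}: P→E 7·8=56, Q→E 3·11=33, R→E 7·9=63. Service 152; fixed 65; total 217.
{C}: service 190 + fixed 50 = 240
{C, E}: service 125 + fixed 115 = 240
{A, B, C, D, E}: P→B 5·8=40, Q→E 3·11=33, R→C 4·9=36. Service 109; fixed 416; total 525.
No other subset beats 217.

Open E only; minimum total cost 217.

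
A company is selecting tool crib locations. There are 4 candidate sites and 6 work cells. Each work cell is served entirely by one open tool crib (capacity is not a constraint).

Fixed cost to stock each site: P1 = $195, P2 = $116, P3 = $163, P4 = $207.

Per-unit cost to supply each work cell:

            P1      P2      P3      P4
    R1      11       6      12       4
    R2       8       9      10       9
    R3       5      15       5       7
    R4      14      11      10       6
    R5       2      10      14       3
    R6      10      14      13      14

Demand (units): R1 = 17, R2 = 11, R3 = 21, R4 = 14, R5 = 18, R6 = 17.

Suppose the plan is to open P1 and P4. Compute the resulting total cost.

Each work cell is assigned to its cheapest site among the open ones.
{P1, P4}: R1→P4 4·17=68, R2→P1 8·11=88, R3→P1 5·21=105, R4→P4 6·14=84, R5→P1 2·18=36, R6→P1 10·17=170. Service 551; fixed 402; total 953.

Total cost: 953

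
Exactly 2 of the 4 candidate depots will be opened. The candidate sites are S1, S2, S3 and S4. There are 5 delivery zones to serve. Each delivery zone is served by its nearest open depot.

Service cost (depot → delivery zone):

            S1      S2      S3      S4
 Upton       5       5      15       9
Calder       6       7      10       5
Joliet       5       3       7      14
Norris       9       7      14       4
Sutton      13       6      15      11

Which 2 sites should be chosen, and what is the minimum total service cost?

Choose S2 and S4; total service cost 23.

With exactly 2 open, each delivery zone uses its cheapest among the chosen.
{S2, S4}: Upton→S2 5, Calder→S4 5, Joliet→S2 3, Norris→S4 4, Sutton→S2 6. Service cost 23.
{S1, S2}: service cost 27
{S2, S3}: service cost 28
Among all 6 size-2 choices, {S2, S4} is lowest.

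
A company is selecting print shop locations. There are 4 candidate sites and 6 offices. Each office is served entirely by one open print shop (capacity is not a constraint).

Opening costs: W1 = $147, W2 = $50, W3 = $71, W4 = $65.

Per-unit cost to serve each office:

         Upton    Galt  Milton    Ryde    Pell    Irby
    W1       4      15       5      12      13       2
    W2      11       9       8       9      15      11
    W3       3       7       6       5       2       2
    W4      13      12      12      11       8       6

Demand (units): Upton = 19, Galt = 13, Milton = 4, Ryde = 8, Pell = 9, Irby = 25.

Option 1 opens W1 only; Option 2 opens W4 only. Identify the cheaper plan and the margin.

Option 1: {W1}: Upton→W1 4·19=76, Galt→W1 15·13=195, Milton→W1 5·4=20, Ryde→W1 12·8=96, Pell→W1 13·9=117, Irby→W1 2·25=50. Service 554; fixed 147; total 701.
Option 2: {W4}: Upton→W4 13·19=247, Galt→W4 12·13=156, Milton→W4 12·4=48, Ryde→W4 11·8=88, Pell→W4 8·9=72, Irby→W4 6·25=150. Service 761; fixed 65; total 826.
Difference: |701 − 826| = 125.

Option 1 is cheaper by 125.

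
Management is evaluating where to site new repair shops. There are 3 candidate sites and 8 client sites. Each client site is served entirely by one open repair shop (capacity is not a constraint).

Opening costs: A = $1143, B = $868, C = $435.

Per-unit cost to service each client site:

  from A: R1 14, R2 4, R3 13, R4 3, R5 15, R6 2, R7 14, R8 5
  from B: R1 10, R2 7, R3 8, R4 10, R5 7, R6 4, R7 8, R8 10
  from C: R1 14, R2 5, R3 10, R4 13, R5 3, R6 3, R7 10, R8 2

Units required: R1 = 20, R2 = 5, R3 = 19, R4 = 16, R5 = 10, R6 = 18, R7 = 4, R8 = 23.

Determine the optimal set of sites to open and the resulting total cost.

Open C only; minimum total cost 1308.

For any fixed open set, each client site goes to its cheapest open site; total = fixed + service.
{C}: R1→C 14·20=280, R2→C 5·5=25, R3→C 10·19=190, R4→C 13·16=208, R5→C 3·10=30, R6→C 3·18=54, R7→C 10·4=40, R8→C 2·23=46. Service 873; fixed 435; total 1308.
{B}: R1→B 10·20=200, R2→B 7·5=35, R3→B 8·19=152, R4→B 10·16=160, R5→B 7·10=70, R6→B 4·18=72, R7→B 8·4=32, R8→B 10·23=230. Service 951; fixed 868; total 1819.
{B, C}: service 699 + fixed 1303 = 2002
{A, B, C}: R1→B 10·20=200, R2→A 4·5=20, R3→B 8·19=152, R4→A 3·16=48, R5→C 3·10=30, R6→A 2·18=36, R7→B 8·4=32, R8→C 2·23=46. Service 564; fixed 2446; total 3010.
No other subset beats 1308.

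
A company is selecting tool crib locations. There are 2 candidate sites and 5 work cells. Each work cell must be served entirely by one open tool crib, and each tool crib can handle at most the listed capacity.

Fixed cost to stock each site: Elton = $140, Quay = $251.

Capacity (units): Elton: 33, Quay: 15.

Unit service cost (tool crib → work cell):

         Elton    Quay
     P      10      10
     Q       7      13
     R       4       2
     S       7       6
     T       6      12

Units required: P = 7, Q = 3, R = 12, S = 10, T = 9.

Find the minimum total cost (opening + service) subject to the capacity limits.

Minimum total cost: 630

Open {Elton, Quay}: P→Elton 10·7=70, Q→Elton 7·3=21, R→Quay 2·12=24, S→Elton 7·10=70, T→Elton 6·9=54.
Loads: Elton carries 29/33, Quay carries 12/15. Service 239; fixed 391; total 630.
Next best feasible plan costs 644.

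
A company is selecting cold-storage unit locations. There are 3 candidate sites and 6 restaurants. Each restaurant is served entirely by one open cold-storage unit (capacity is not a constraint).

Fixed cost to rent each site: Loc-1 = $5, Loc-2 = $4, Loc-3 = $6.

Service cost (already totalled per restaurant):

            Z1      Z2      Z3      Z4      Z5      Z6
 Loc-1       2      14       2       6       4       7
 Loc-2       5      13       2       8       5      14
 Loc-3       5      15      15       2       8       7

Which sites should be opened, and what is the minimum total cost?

For any fixed open set, each restaurant goes to its cheapest open site; total = fixed + service.
{Loc-1}: Z1→Loc-1 2, Z2→Loc-1 14, Z3→Loc-1 2, Z4→Loc-1 6, Z5→Loc-1 4, Z6→Loc-1 7. Service 35; fixed 5; total 40.
{Loc-1, Loc-3}: service 31 + fixed 11 = 42
{Loc-1, Loc-2}: service 34 + fixed 9 = 43
{Loc-1, Loc-2, Loc-3}: service 30 + fixed 15 = 45
No other subset beats 40.

Open Loc-1 only; minimum total cost 40.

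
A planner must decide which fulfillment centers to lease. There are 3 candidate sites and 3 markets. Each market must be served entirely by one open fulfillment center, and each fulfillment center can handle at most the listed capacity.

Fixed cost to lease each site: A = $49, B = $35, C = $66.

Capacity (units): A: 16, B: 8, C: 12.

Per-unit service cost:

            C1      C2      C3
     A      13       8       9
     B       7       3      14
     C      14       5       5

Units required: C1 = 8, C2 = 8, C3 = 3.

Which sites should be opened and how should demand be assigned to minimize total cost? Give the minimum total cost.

Open {B, C}: C1→B 7·8=56, C2→C 5·8=40, C3→C 5·3=15.
Loads: B carries 8/8, C carries 11/12. Service 111; fixed 101; total 212.
Next best feasible plan costs 231.

Minimum total cost: 212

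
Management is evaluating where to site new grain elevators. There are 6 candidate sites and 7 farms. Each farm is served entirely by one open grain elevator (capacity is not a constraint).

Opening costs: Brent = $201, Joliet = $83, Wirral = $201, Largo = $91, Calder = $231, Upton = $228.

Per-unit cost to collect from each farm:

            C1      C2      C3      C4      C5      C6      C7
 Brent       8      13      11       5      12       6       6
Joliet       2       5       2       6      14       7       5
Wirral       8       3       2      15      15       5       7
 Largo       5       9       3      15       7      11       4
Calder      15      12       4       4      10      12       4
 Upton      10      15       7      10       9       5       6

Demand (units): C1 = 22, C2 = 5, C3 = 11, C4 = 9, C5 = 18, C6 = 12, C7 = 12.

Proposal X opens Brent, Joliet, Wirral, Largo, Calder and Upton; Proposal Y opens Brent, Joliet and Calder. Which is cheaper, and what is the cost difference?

Proposal X: {Brent, Joliet, Wirral, Largo, Calder, Upton}: C1→Joliet 2·22=44, C2→Wirral 3·5=15, C3→Joliet 2·11=22, C4→Calder 4·9=36, C5→Largo 7·18=126, C6→Wirral 5·12=60, C7→Largo 4·12=48. Service 351; fixed 1035; total 1386.
Proposal Y: {Brent, Joliet, Calder}: C1→Joliet 2·22=44, C2→Joliet 5·5=25, C3→Joliet 2·11=22, C4→Calder 4·9=36, C5→Calder 10·18=180, C6→Brent 6·12=72, C7→Calder 4·12=48. Service 427; fixed 515; total 942.
Difference: |1386 − 942| = 444.

Proposal Y is cheaper by 444.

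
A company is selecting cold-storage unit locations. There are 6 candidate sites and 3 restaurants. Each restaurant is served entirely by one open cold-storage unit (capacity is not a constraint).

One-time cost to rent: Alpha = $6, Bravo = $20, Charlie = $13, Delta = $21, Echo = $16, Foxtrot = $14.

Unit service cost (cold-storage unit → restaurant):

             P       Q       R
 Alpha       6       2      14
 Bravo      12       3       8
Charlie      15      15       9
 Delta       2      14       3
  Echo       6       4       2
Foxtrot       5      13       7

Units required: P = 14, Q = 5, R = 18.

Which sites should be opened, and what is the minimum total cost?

For any fixed open set, each restaurant goes to its cheapest open site; total = fixed + service.
{Alpha, Delta, Echo}: P→Delta 2·14=28, Q→Alpha 2·5=10, R→Echo 2·18=36. Service 74; fixed 43; total 117.
{Alpha, Delta}: service 92 + fixed 27 = 119
{Delta, Echo}: P→Delta 2·14=28, Q→Echo 4·5=20, R→Echo 2·18=36. Service 84; fixed 37; total 121.
{Alpha, Bravo, Charlie, Delta, Echo, Foxtrot}: service 74 + fixed 90 = 164
No other subset beats 117.

Open Alpha, Delta and Echo; minimum total cost 117.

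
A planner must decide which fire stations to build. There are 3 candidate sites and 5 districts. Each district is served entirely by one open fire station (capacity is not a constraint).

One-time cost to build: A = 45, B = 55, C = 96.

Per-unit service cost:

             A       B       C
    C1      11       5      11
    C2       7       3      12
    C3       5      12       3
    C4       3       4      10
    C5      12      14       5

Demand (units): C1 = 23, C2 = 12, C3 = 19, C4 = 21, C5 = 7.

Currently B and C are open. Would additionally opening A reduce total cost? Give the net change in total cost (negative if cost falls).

No — net change +24 (cost rises by 24).

Current service cost with {B, C}: 327.
Adding A: each district re-picks its cheapest; new service cost 306, saving 21.
Extra fixed cost: 45. Net change = 45 − 21 = 24.
(Totals: 478 → 502.)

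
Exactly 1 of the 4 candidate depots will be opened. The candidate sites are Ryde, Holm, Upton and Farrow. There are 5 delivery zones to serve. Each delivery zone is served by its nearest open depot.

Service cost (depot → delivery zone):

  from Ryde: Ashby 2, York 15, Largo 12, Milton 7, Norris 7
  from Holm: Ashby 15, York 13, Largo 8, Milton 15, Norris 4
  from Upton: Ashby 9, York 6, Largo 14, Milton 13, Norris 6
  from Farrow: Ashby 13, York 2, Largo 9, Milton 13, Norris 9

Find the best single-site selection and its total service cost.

With exactly 1 open, each delivery zone uses its cheapest among the chosen.
{Ryde}: Ashby→Ryde 2, York→Ryde 15, Largo→Ryde 12, Milton→Ryde 7, Norris→Ryde 7. Service cost 43.
{Farrow}: service cost 46
{Upton}: service cost 48
Among all 4 size-1 choices, {Ryde} is lowest.

Choose Ryde only; total service cost 43.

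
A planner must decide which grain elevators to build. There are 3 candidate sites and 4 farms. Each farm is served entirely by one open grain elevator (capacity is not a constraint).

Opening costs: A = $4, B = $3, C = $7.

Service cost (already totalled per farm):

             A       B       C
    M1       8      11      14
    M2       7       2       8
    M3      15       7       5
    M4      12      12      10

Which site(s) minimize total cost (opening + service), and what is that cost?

Open B only; minimum total cost 35.

For any fixed open set, each farm goes to its cheapest open site; total = fixed + service.
{B}: M1→B 11, M2→B 2, M3→B 7, M4→B 12. Service 32; fixed 3; total 35.
{A, B}: M1→A 8, M2→B 2, M3→B 7, M4→A 12. Service 29; fixed 7; total 36.
{B, C}: service 28 + fixed 10 = 38
{A, B, C}: service 25 + fixed 14 = 39
No other subset beats 35.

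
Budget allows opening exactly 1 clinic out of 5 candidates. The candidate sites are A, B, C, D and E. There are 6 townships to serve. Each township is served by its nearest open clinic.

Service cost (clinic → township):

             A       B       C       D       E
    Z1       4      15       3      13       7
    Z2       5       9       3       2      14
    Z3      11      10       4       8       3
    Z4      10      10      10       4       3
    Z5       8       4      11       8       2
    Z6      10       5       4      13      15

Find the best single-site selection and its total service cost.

Choose C only; total service cost 35.

With exactly 1 open, each township uses its cheapest among the chosen.
{C}: Z1→C 3, Z2→C 3, Z3→C 4, Z4→C 10, Z5→C 11, Z6→C 4. Service cost 35.
{E}: service cost 44
{A}: service cost 48
Among all 5 size-1 choices, {C} is lowest.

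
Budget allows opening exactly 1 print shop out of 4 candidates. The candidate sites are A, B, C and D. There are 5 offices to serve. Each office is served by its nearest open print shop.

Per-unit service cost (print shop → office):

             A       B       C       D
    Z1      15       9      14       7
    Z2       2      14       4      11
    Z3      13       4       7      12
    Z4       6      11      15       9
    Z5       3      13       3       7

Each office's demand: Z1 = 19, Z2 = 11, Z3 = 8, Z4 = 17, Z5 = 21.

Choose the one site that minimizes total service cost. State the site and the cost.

With exactly 1 open, each office uses its cheapest among the chosen.
{A}: Z1→A 15·19=285, Z2→A 2·11=22, Z3→A 13·8=104, Z4→A 6·17=102, Z5→A 3·21=63. Service cost 576.
{D}: service cost 650
{C}: service cost 684
Among all 4 size-1 choices, {A} is lowest.

Choose A only; total service cost 576.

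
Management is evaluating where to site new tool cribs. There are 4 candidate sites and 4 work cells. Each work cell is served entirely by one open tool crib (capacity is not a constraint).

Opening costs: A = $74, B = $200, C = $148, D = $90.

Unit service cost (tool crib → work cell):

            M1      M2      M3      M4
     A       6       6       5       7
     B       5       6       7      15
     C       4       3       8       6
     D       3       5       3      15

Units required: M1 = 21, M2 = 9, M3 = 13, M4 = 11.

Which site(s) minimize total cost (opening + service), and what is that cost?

Open A and D; minimum total cost 388.

For any fixed open set, each work cell goes to its cheapest open site; total = fixed + service.
{A, D}: M1→D 3·21=63, M2→D 5·9=45, M3→D 3·13=39, M4→A 7·11=77. Service 224; fixed 164; total 388.
{A}: service 322 + fixed 74 = 396
{D}: service 312 + fixed 90 = 402
{A, B, C, D}: service 195 + fixed 512 = 707
No other subset beats 388.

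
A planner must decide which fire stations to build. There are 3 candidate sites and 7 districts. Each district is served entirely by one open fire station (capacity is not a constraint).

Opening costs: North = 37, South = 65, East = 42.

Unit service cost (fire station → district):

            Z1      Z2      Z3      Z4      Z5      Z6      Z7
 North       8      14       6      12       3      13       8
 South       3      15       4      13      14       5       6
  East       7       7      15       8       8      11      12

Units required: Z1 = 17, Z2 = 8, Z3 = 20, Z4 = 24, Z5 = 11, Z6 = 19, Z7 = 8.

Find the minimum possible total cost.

For any fixed open set, each district goes to its cheapest open site; total = fixed + service.
{North, South, East}: Z1→South 3·17=51, Z2→East 7·8=56, Z3→South 4·20=80, Z4→East 8·24=192, Z5→North 3·11=33, Z6→South 5·19=95, Z7→South 6·8=48. Service 555; fixed 144; total 699.
{South, East}: service 610 + fixed 107 = 717
{North, South}: service 707 + fixed 102 = 809
{North}: Z1→North 8·17=136, Z2→North 14·8=112, Z3→North 6·20=120, Z4→North 12·24=288, Z5→North 3·11=33, Z6→North 13·19=247, Z7→North 8·8=64. Service 1000; fixed 37; total 1037.
No other subset beats 699.

Minimum total cost: 699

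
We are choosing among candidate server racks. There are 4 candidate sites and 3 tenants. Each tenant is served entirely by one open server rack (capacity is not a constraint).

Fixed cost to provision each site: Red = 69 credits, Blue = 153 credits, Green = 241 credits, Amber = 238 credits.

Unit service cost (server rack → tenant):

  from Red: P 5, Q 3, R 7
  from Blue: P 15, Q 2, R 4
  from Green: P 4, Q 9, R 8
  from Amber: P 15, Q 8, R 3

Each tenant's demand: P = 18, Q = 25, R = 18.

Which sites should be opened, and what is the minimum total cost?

For any fixed open set, each tenant goes to its cheapest open site; total = fixed + service.
{Red}: P→Red 5·18=90, Q→Red 3·25=75, R→Red 7·18=126. Service 291; fixed 69; total 360.
{Red, Blue}: P→Red 5·18=90, Q→Blue 2·25=50, R→Blue 4·18=72. Service 212; fixed 222; total 434.
{Red, Amber}: service 219 + fixed 307 = 526
{Red, Blue, Green, Amber}: P→Green 4·18=72, Q→Blue 2·25=50, R→Amber 3·18=54. Service 176; fixed 701; total 877.
No other subset beats 360.

Open Red only; minimum total cost 360.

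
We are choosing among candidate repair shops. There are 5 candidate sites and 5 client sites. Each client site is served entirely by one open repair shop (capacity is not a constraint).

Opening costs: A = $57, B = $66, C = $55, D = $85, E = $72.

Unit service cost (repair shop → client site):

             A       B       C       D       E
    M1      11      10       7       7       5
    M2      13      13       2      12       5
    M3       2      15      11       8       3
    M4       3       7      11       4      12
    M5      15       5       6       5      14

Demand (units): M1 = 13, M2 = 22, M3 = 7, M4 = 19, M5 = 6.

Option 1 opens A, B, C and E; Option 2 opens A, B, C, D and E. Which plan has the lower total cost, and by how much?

Option 1: {A, B, C, E}: M1→E 5·13=65, M2→C 2·22=44, M3→A 2·7=14, M4→A 3·19=57, M5→B 5·6=30. Service 210; fixed 250; total 460.
Option 2: {A, B, C, D, E}: M1→E 5·13=65, M2→C 2·22=44, M3→A 2·7=14, M4→A 3·19=57, M5→B 5·6=30. Service 210; fixed 335; total 545.
Difference: |460 − 545| = 85.

Option 1 is cheaper by 85.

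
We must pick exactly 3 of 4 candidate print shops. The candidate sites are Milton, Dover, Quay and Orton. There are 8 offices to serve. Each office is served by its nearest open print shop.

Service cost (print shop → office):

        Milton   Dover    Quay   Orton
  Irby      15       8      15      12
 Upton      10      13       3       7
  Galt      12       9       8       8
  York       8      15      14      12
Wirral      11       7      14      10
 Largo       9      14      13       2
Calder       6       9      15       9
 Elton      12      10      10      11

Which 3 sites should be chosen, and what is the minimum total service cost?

Choose Milton, Dover and Orton; total service cost 56.

With exactly 3 open, each office uses its cheapest among the chosen.
{Milton, Dover, Orton}: Irby→Dover 8, Upton→Orton 7, Galt→Orton 8, York→Milton 8, Wirral→Dover 7, Largo→Orton 2, Calder→Milton 6, Elton→Dover 10. Service cost 56.
{Milton, Dover, Quay}: service cost 59
{Milton, Quay, Orton}: service cost 59
Among all 4 size-3 choices, {Milton, Dover, Orton} is lowest.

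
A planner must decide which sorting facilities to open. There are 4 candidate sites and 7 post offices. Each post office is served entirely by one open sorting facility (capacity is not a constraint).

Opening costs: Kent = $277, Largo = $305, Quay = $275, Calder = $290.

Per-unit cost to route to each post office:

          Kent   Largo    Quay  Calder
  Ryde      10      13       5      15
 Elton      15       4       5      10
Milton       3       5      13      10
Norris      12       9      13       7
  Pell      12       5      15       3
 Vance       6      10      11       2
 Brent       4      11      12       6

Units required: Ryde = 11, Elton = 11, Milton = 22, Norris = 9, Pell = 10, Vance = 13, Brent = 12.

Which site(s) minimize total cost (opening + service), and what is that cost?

Open Kent only; minimum total cost 972.

For any fixed open set, each post office goes to its cheapest open site; total = fixed + service.
{Kent}: Ryde→Kent 10·11=110, Elton→Kent 15·11=165, Milton→Kent 3·22=66, Norris→Kent 12·9=108, Pell→Kent 12·10=120, Vance→Kent 6·13=78, Brent→Kent 4·12=48. Service 695; fixed 277; total 972.
{Calder}: Ryde→Calder 15·11=165, Elton→Calder 10·11=110, Milton→Calder 10·22=220, Norris→Calder 7·9=63, Pell→Calder 3·10=30, Vance→Calder 2·13=26, Brent→Calder 6·12=72. Service 686; fixed 290; total 976.
{Largo}: service 690 + fixed 305 = 995
{Kent, Largo, Quay, Calder}: service 332 + fixed 1147 = 1479
No other subset beats 972.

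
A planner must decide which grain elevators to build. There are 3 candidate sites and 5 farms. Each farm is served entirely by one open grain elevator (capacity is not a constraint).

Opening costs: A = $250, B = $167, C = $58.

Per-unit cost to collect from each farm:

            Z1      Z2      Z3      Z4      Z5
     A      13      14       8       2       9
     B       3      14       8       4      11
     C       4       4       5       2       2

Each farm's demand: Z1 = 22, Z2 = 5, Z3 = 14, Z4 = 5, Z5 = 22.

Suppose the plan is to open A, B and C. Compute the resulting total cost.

Total cost: 685

Each farm is assigned to its cheapest site among the open ones.
{A, B, C}: Z1→B 3·22=66, Z2→C 4·5=20, Z3→C 5·14=70, Z4→A 2·5=10, Z5→C 2·22=44. Service 210; fixed 475; total 685.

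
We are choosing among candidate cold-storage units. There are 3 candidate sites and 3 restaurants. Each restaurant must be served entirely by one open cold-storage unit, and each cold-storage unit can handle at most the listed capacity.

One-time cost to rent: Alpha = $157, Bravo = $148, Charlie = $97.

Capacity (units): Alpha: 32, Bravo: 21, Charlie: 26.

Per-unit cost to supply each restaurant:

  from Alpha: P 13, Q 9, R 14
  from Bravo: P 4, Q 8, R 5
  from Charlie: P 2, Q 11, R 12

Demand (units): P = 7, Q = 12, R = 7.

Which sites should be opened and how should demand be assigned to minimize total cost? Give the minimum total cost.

Open {Charlie}: P→Charlie 2·7=14, Q→Charlie 11·12=132, R→Charlie 12·7=84.
Loads: Charlie carries 26/26. Service 230; fixed 97; total 327.
Next best feasible plan costs 390.

Minimum total cost: 327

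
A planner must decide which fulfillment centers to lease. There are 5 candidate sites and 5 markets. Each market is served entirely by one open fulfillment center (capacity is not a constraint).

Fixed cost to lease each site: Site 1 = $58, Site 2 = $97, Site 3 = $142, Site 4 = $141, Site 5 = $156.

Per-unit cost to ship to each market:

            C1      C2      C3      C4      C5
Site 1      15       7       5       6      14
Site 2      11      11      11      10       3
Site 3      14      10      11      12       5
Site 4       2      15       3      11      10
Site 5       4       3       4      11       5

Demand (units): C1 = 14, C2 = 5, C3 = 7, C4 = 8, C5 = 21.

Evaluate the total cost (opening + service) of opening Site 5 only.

Total cost: 448

Each market is assigned to its cheapest site among the open ones.
{Site 5}: C1→Site 5 4·14=56, C2→Site 5 3·5=15, C3→Site 5 4·7=28, C4→Site 5 11·8=88, C5→Site 5 5·21=105. Service 292; fixed 156; total 448.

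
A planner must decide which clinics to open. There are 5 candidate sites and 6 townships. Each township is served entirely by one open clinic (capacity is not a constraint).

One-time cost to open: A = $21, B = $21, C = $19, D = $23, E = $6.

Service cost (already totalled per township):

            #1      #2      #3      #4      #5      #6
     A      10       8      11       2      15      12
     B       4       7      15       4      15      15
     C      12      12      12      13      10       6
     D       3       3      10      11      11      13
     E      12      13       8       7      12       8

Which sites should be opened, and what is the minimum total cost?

Open E only; minimum total cost 66.

For any fixed open set, each township goes to its cheapest open site; total = fixed + service.
{E}: #1→E 12, #2→E 13, #3→E 8, #4→E 7, #5→E 12, #6→E 8. Service 60; fixed 6; total 66.
{D, E}: service 40 + fixed 29 = 69
{B, E}: #1→B 4, #2→B 7, #3→E 8, #4→B 4, #5→E 12, #6→E 8. Service 43; fixed 27; total 70.
{A, B, C, D, E}: service 32 + fixed 90 = 122
No other subset beats 66.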